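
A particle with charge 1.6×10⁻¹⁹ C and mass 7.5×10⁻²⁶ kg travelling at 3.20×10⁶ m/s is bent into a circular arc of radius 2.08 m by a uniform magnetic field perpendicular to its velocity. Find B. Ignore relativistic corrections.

B ≈ 0.721 T

From |q|vB = mv²/r, B = mv/(|q|r).
B = (7.5×10⁻²⁶)(3.20×10⁶)/((1.6×10⁻¹⁹)(2.08)) ≈ 0.721 T.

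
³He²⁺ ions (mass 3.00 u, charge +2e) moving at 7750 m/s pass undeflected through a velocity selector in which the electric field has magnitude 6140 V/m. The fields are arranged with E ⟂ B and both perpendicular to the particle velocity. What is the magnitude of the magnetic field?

B = 0.792 T

Balance of forces in the selector: qE = qvB ⇒ B = E/v.
B = 6140/7750 = 0.792 T.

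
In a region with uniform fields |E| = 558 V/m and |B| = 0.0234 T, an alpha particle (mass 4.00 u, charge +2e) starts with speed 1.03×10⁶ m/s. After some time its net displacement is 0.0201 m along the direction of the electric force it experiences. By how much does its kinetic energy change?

ΔKE ≈ 3.59×10⁻¹⁸ J

The magnetic force is always ⟂ v and does no work; only the electric force changes KE.
ΔKE = F_E · d = |q|E d = (3.204×10⁻¹⁹)(558)(0.0201) ≈ 3.59×10⁻¹⁸ J.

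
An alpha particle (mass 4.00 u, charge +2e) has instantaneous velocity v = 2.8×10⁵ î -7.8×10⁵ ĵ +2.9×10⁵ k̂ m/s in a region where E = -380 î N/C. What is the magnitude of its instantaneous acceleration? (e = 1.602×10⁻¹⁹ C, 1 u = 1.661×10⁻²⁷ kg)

|a| ≈ 1.83×10¹⁰ m/s²

Only an electric field acts, so F = qE = (3.204×10⁻¹⁹ C)·(-380, 0, 0) = (-1.22×10⁻¹⁶, 0, 0) N.
|a| = |F|/m = 1.218×10⁻¹⁶/6.644×10⁻²⁷ ≈ 1.83×10¹⁰ m/s².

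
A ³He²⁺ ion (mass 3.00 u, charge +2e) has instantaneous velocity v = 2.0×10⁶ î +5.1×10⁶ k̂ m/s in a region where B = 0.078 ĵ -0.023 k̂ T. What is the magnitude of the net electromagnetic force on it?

v×B = (-3.98×10⁵, 4.60×10⁴, 1.56×10⁵) N/C.
F = q v×B = (3.204×10⁻¹⁹ C)·(-3.98×10⁵, 4.60×10⁴, 1.56×10⁵) = (-1.27×10⁻¹³, 1.47×10⁻¹⁴, 5.00×10⁻¹⁴) N.
|F| = 1.38×10⁻¹³ N.

|F| ≈ 1.38×10⁻¹³ N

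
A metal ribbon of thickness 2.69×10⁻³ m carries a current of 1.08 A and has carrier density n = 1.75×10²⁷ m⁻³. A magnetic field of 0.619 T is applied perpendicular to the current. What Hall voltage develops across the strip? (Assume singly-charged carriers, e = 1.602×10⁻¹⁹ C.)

V_H = IB/(n e t).
V_H = (1.08)(0.619)/((1.75×10²⁷)(1.602×10⁻¹⁹)(2.69×10⁻³)) ≈ 8.86×10⁻⁷ V.

V_H ≈ 8.86×10⁻⁷ V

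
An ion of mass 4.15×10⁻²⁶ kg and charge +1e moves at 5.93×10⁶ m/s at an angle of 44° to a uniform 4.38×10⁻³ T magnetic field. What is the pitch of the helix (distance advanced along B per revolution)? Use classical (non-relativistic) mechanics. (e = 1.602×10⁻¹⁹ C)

p ≈ 1590 m

v∥ = v cosθ = 5.93×10⁶·cos44° ≈ 4.266×10⁶ m/s.
T = 2πm/(|q|B) = 2π(4.15×10⁻²⁶)/((1.602×10⁻¹⁹)(4.38×10⁻³)) ≈ 3.716×10⁻⁴ s.
pitch = v∥ T = (4.266×10⁶)(3.716×10⁻⁴) ≈ 1590 m.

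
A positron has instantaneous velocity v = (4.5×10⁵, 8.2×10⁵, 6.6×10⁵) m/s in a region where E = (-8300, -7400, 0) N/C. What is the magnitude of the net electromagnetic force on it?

|F| ≈ 1.78×10⁻¹⁵ N

Only an electric field acts, so F = qE = (1.602×10⁻¹⁹ C)·(-8300, -7400, 0) = (-1.33×10⁻¹⁵, -1.19×10⁻¹⁵, 0) N.
|F| = 1.78×10⁻¹⁵ N.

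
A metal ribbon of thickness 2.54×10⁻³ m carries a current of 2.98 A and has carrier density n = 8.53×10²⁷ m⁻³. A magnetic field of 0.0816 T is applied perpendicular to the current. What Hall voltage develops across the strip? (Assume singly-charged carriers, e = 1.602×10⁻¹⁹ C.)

V_H ≈ 7.01×10⁻⁸ V

V_H = IB/(n e t).
V_H = (2.98)(0.0816)/((8.53×10²⁷)(1.602×10⁻¹⁹)(2.54×10⁻³)) ≈ 7.01×10⁻⁸ V.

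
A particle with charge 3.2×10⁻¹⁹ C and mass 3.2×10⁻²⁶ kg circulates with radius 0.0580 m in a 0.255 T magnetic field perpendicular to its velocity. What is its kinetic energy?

KE ≈ 3.50×10⁻¹⁶ J

v = |q|Br/m, then KE = ½mv² = (qBr)²/(2m).
v = (3.2×10⁻¹⁹)(0.255)(0.0580)/3.2×10⁻²⁶ ≈ 1.479×10⁵ m/s.
KE = ½(3.2×10⁻²⁶)(1.479×10⁵)² ≈ 3.50×10⁻¹⁶ J.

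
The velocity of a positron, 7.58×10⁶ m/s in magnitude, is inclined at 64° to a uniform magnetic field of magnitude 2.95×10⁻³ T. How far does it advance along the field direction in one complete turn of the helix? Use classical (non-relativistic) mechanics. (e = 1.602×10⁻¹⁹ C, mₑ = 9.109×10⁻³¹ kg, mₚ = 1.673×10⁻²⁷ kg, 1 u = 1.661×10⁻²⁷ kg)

p ≈ 0.0402 m

v∥ = v cosθ = 7.58×10⁶·cos64° ≈ 3.323×10⁶ m/s.
T = 2πm/(|q|B) = 2π(9.109×10⁻³¹)/((1.602×10⁻¹⁹)(2.95×10⁻³)) ≈ 1.211×10⁻⁸ s.
pitch = v∥ T = (3.323×10⁶)(1.211×10⁻⁸) ≈ 0.0402 m.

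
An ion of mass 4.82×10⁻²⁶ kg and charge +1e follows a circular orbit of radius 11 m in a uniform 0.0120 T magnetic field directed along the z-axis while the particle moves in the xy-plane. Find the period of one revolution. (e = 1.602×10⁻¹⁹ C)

The cyclotron period depends only on m, q, B: T = 2πm/(|q|B).
T = 2π(4.82×10⁻²⁶)/((1.602×10⁻¹⁹)(0.0120)) ≈ 1.58×10⁻⁴ s.

T ≈ 1.58×10⁻⁴ s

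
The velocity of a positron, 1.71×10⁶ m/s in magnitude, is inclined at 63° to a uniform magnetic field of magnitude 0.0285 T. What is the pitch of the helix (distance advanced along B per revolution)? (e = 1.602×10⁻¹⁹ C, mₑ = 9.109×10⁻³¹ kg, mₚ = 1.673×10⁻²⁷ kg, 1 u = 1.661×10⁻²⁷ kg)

v∥ = v cosθ = 1.71×10⁶·cos63° ≈ 7.763×10⁵ m/s.
T = 2πm/(|q|B) = 2π(9.109×10⁻³¹)/((1.602×10⁻¹⁹)(0.0285)) ≈ 1.254×10⁻⁹ s.
pitch = v∥ T = (7.763×10⁵)(1.254×10⁻⁹) ≈ 9.73×10⁻⁴ m.

p ≈ 9.73×10⁻⁴ m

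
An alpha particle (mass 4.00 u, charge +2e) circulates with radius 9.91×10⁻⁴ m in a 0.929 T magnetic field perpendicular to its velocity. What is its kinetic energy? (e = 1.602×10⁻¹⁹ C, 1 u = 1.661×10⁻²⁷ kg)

KE ≈ 6.55×10⁻¹⁸ J

v = |q|Br/m, then KE = ½mv² = (qBr)²/(2m).
v = (3.204×10⁻¹⁹)(0.929)(9.91×10⁻⁴)/6.644×10⁻²⁷ ≈ 4.440×10⁴ m/s.
KE = ½(6.644×10⁻²⁷)(4.440×10⁴)² ≈ 6.55×10⁻¹⁸ J.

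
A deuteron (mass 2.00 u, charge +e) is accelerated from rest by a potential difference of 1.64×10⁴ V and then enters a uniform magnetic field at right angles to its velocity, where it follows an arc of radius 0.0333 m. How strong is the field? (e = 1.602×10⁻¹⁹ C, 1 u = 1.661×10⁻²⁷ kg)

v = √(2|q|V/m) = √(2·1.602×10⁻¹⁹·1.64×10⁴/3.322×10⁻²⁷) ≈ 1.258×10⁶ m/s.
B = mv/(|q|r) = (3.322×10⁻²⁷)(1.258×10⁶)/((1.602×10⁻¹⁹)(0.0333)) ≈ 0.783 T.

B ≈ 0.783 T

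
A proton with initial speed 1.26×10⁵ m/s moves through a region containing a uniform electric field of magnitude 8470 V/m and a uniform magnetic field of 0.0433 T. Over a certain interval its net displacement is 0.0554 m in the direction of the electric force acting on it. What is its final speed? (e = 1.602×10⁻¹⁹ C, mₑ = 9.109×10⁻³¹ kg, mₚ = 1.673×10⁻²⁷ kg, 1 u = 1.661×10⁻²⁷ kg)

B does no work; ΔKE = |q|E d.
½mv_f² = ½mv₀² + |q|Ed = ½(1.673×10⁻²⁷)(1.26×10⁵)² + (1.602×10⁻¹⁹)(8470)(0.0554) ≈ 1.328×10⁻¹⁷ J + 7.517×10⁻¹⁷ J ≈ 8.845×10⁻¹⁷ J.
v_f = √(2·8.845×10⁻¹⁷/1.673×10⁻²⁷) ≈ 3.25×10⁵ m/s.

v_f ≈ 3.25×10⁵ m/s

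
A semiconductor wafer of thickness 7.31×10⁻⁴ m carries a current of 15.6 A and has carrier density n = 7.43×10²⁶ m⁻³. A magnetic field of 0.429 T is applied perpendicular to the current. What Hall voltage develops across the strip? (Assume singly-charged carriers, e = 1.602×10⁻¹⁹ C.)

V_H = IB/(n e t).
V_H = (15.6)(0.429)/((7.43×10²⁶)(1.602×10⁻¹⁹)(7.31×10⁻⁴)) ≈ 7.69×10⁻⁵ V.

V_H ≈ 7.69×10⁻⁵ V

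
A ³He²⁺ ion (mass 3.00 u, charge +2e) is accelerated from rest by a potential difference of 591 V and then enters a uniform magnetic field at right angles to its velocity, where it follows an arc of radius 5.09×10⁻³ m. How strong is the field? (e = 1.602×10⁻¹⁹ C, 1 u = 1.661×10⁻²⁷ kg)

v = √(2|q|V/m) = √(2·3.204×10⁻¹⁹·591/4.983×10⁻²⁷) ≈ 2.757×10⁵ m/s.
B = mv/(|q|r) = (4.983×10⁻²⁷)(2.757×10⁵)/((3.204×10⁻¹⁹)(5.09×10⁻³)) ≈ 0.842 T.

B ≈ 0.842 T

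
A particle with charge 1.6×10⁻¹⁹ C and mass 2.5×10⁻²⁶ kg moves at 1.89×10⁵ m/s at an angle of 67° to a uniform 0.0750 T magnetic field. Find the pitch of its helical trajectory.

v∥ = v cosθ = 1.89×10⁵·cos67° ≈ 7.385×10⁴ m/s.
T = 2πm/(|q|B) = 2π(2.5×10⁻²⁶)/((1.6×10⁻¹⁹)(0.0750)) ≈ 1.309×10⁻⁵ s.
pitch = v∥ T = (7.385×10⁴)(1.309×10⁻⁵) ≈ 0.967 m.

p ≈ 0.967 m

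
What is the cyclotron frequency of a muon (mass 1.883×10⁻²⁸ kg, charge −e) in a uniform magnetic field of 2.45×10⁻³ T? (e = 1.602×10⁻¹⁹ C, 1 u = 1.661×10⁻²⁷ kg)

f = |q|B/(2πm).
f = (1.602×10⁻¹⁹)(2.45×10⁻³)/(2π·1.883×10⁻²⁸) ≈ 3.32×10⁵ Hz.

f ≈ 3.32×10⁵ Hz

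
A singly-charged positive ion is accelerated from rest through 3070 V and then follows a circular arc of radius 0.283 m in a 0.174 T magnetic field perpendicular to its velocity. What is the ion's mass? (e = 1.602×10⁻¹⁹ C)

Combine |q|V = ½mv² and r = mv/(|q|B): eliminate v to get m = qB²r²/(2V).
m = (1.602×10⁻¹⁹)(0.174)²(0.283)²/(2·3070) ≈ 6.33×10⁻²⁶ kg.

m ≈ 6.33×10⁻²⁶ kg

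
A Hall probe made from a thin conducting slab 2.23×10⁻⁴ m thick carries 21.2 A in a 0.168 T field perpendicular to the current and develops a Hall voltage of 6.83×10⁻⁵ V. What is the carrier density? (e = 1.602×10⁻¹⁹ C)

From V_H = IB/(n e t), n = IB/(V_H e t).
n = (21.2)(0.168)/((6.83×10⁻⁵)(1.602×10⁻¹⁹)(2.23×10⁻⁴)) ≈ 1.46×10²⁷ m⁻³.

n ≈ 1.46×10²⁷ m⁻³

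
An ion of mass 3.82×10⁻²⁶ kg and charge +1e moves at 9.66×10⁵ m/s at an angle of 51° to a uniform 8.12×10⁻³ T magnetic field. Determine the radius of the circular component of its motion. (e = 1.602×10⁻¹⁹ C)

v⊥ = v sinθ = 9.66×10⁵·sin51° ≈ 7.507×10⁵ m/s.
r = m v⊥/(|q|B) = (3.82×10⁻²⁶)(7.507×10⁵)/((1.602×10⁻¹⁹)(8.12×10⁻³)) ≈ 22.0 m.

r ≈ 22.0 m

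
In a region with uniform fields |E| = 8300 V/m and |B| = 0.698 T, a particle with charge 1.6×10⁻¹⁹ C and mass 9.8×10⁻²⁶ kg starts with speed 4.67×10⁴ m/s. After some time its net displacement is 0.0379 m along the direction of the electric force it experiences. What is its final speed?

B does no work; ΔKE = |q|E d.
½mv_f² = ½mv₀² + |q|Ed = ½(9.8×10⁻²⁶)(4.67×10⁴)² + (1.6×10⁻¹⁹)(8300)(0.0379) ≈ 1.069×10⁻¹⁶ J + 5.033×10⁻¹⁷ J ≈ 1.572×10⁻¹⁶ J.
v_f = √(2·1.572×10⁻¹⁶/9.8×10⁻²⁶) ≈ 5.66×10⁴ m/s.

v_f ≈ 5.66×10⁴ m/s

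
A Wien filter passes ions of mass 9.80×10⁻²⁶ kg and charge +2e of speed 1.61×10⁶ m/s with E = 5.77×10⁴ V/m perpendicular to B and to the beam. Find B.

Balance of forces in the selector: qE = qvB ⇒ B = E/v.
B = 5.77×10⁴/1.61×10⁶ = 0.0358 T.

B = 0.0358 T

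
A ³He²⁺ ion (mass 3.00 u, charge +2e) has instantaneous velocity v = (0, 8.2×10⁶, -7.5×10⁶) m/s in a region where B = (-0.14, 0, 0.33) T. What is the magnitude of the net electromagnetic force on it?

|F| ≈ 1.00×10⁻¹² N

v×B = (2.71×10⁶, 1.05×10⁶, 1.15×10⁶) N/C.
F = q v×B = (3.204×10⁻¹⁹ C)·(2.71×10⁶, 1.05×10⁶, 1.15×10⁶) = (8.67×10⁻¹³, 3.36×10⁻¹³, 3.68×10⁻¹³) N.
|F| = 1.00×10⁻¹² N.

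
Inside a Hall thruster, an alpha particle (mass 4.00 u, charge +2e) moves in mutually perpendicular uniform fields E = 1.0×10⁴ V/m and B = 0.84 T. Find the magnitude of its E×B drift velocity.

v_d ≈ 1.2×10⁴ m/s

The steady drift has the magnetic force balancing the electric force, so v_d = E/B.
v_d = 1.0×10⁴/0.84 = 1.2×10⁴ m/s.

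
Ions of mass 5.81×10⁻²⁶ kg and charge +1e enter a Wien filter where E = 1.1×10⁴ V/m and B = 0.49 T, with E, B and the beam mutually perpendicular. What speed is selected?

For undeflected motion the electric and magnetic forces balance: qE = qvB.
v = E/B = 1.1×10⁴/0.49 = 2.2×10⁴ m/s.

v = 2.2×10⁴ m/s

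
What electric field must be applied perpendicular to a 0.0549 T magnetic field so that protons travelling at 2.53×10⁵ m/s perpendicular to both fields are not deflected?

E = 1.39×10⁴ V/m

For straight-line motion qE = qvB, so E = vB.
E = 2.53×10⁵ × 0.0549 = 1.39×10⁴ V/m.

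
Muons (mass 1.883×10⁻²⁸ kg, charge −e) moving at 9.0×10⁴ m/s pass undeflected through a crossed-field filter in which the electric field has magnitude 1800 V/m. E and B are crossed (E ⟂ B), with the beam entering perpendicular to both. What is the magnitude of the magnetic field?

Balance of forces in the selector: qE = qvB ⇒ B = E/v.
B = 1800/9.0×10⁴ = 0.020 T.

B = 0.020 T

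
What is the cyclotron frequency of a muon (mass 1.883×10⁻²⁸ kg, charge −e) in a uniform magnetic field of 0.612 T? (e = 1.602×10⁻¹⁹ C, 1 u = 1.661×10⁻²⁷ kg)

f ≈ 8.29×10⁷ Hz

f = |q|B/(2πm).
f = (1.602×10⁻¹⁹)(0.612)/(2π·1.883×10⁻²⁸) ≈ 8.29×10⁷ Hz.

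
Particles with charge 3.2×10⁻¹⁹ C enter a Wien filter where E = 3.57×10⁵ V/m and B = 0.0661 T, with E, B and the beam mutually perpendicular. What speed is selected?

v = 5.40×10⁶ m/s

Straight-line motion ⇒ electric and magnetic forces cancel, so E = vB.
v = E/B = 3.57×10⁵/0.0661 = 5.40×10⁶ m/s.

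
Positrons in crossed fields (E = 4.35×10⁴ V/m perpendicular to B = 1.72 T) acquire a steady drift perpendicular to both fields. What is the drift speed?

v_d ≈ 2.53×10⁴ m/s

The steady drift has the magnetic force balancing the electric force, so v_d = E/B.
v_d = 4.35×10⁴/1.72 = 2.53×10⁴ m/s.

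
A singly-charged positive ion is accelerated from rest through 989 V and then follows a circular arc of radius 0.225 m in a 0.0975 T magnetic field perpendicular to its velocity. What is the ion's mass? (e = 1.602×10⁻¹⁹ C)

Combine |q|V = ½mv² and r = mv/(|q|B): eliminate v to get m = qB²r²/(2V).
m = (1.602×10⁻¹⁹)(0.0975)²(0.225)²/(2·989) ≈ 3.90×10⁻²⁶ kg.

m ≈ 3.90×10⁻²⁶ kg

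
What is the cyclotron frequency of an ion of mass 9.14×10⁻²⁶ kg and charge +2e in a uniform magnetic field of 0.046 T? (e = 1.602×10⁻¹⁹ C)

f = |q|B/(2πm).
f = (3.204×10⁻¹⁹)(0.046)/(2π·9.14×10⁻²⁶) ≈ 2.6×10⁴ Hz.

f ≈ 2.6×10⁴ Hz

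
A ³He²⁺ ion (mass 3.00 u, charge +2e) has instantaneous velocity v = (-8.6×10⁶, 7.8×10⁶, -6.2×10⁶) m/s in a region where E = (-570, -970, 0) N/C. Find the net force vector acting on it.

F ≈ (-1.83×10⁻¹⁶, -3.11×10⁻¹⁶, 0) N

Only an electric field acts, so F = qE = (3.204×10⁻¹⁹ C)·(-570, -970, 0) = (-1.83×10⁻¹⁶, -3.11×10⁻¹⁶, 0) N.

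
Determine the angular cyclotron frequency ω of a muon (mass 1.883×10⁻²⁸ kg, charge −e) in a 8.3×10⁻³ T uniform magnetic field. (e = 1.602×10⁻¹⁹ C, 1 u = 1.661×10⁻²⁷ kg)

ω = |q|B/m.
ω = (1.602×10⁻¹⁹)(8.3×10⁻³)/1.883×10⁻²⁸ ≈ 7.1×10⁶ rad/s.

ω ≈ 7.1×10⁶ rad/s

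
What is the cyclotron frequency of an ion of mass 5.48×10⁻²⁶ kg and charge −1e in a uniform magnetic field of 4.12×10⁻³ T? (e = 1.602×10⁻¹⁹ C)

f = |q|B/(2πm).
f = (1.602×10⁻¹⁹)(4.12×10⁻³)/(2π·5.48×10⁻²⁶) ≈ 1920 Hz.

f ≈ 1920 Hz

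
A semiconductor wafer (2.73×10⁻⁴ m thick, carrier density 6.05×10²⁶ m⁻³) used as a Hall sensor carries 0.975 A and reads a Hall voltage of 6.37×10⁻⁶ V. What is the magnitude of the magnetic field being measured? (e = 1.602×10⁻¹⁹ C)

B ≈ 0.173 T

From V_H = IB/(n e t), B = V_H n e t / I.
B = (6.37×10⁻⁶)(6.05×10²⁶)(1.602×10⁻¹⁹)(2.73×10⁻⁴)/0.975 ≈ 0.173 T.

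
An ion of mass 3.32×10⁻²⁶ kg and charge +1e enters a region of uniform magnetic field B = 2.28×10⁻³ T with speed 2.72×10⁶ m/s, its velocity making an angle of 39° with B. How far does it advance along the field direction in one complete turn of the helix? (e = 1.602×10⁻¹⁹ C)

v∥ = v cosθ = 2.72×10⁶·cos39° ≈ 2.114×10⁶ m/s.
T = 2πm/(|q|B) = 2π(3.32×10⁻²⁶)/((1.602×10⁻¹⁹)(2.28×10⁻³)) ≈ 5.711×10⁻⁴ s.
pitch = v∥ T = (2.114×10⁶)(5.711×10⁻⁴) ≈ 1210 m.

p ≈ 1210 m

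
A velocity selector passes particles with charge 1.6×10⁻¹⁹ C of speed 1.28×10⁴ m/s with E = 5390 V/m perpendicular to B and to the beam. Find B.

Balance of forces in the selector: qE = qvB ⇒ B = E/v.
B = 5390/1.28×10⁴ = 0.421 T.

B = 0.421 T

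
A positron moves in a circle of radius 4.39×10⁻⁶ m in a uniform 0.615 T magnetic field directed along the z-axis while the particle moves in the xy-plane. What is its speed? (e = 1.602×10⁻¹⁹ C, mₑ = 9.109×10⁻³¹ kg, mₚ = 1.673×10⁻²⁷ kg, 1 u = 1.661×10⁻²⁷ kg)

From |q|vB = mv²/r, v = |q|Br/m.
v = (1.602×10⁻¹⁹)(0.615)(4.39×10⁻⁶)/9.109×10⁻³¹ ≈ 4.75×10⁵ m/s.

v ≈ 4.75×10⁵ m/s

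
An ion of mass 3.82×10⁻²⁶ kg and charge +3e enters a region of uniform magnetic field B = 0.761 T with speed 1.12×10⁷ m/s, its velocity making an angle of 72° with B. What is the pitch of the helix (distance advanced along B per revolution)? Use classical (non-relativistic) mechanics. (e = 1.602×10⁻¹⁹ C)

v∥ = v cosθ = 1.12×10⁷·cos72° ≈ 3.461×10⁶ m/s.
T = 2πm/(|q|B) = 2π(3.82×10⁻²⁶)/((4.806×10⁻¹⁹)(0.761)) ≈ 6.563×10⁻⁷ s.
pitch = v∥ T = (3.461×10⁶)(6.563×10⁻⁷) ≈ 2.27 m.

p ≈ 2.27 m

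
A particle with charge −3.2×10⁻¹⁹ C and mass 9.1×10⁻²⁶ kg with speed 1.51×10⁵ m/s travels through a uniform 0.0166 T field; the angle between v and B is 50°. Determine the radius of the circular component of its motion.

r ≈ 1.98 m

v⊥ = v sinθ = 1.51×10⁵·sin50° ≈ 1.157×10⁵ m/s.
r = m v⊥/(|q|B) = (9.1×10⁻²⁶)(1.157×10⁵)/((3.2×10⁻¹⁹)(0.0166)) ≈ 1.98 m.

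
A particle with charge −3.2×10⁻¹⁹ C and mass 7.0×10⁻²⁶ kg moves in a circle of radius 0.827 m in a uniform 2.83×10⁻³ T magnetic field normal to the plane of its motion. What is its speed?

v ≈ 1.07×10⁴ m/s

From |q|vB = mv²/r, v = |q|Br/m.
v = (3.2×10⁻¹⁹)(2.83×10⁻³)(0.827)/7.0×10⁻²⁶ ≈ 1.07×10⁴ m/s.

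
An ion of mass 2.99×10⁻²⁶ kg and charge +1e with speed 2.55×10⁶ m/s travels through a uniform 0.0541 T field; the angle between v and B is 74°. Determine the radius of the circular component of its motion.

r ≈ 8.46 m

v⊥ = v sinθ = 2.55×10⁶·sin74° ≈ 2.451×10⁶ m/s.
r = m v⊥/(|q|B) = (2.99×10⁻²⁶)(2.451×10⁶)/((1.602×10⁻¹⁹)(0.0541)) ≈ 8.46 m.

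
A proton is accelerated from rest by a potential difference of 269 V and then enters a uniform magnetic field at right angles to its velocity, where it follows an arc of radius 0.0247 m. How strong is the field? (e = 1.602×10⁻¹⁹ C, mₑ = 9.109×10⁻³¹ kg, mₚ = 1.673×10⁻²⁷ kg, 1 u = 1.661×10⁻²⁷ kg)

B ≈ 0.0960 T

v = √(2|q|V/m) = √(2·1.602×10⁻¹⁹·269/1.673×10⁻²⁷) ≈ 2.270×10⁵ m/s.
B = mv/(|q|r) = (1.673×10⁻²⁷)(2.270×10⁵)/((1.602×10⁻¹⁹)(0.0247)) ≈ 0.0960 T.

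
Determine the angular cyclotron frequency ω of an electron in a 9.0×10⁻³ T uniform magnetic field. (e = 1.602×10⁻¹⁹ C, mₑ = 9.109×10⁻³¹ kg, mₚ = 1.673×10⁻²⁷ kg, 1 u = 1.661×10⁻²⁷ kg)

ω = |q|B/m.
ω = (1.602×10⁻¹⁹)(9.0×10⁻³)/9.109×10⁻³¹ ≈ 1.6×10⁹ rad/s.

ω ≈ 1.6×10⁹ rad/s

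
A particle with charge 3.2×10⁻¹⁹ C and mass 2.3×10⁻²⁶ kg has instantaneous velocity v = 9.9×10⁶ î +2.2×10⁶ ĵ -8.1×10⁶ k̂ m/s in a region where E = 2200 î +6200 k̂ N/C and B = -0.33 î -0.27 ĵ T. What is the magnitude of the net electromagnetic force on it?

v×B = (-2.19×10⁶, 2.67×10⁶, -1.95×10⁶) N/C.
E + v×B = (-2.18×10⁶, 2.67×10⁶, -1.94×10⁶) N/C.
F = q(E + v×B) = (3.2×10⁻¹⁹ C)·(-2.18×10⁶, 2.67×10⁶, -1.94×10⁶) = (-6.99×10⁻¹³, 8.55×10⁻¹³, -6.21×10⁻¹³) N.
|F| = 1.27×10⁻¹² N.

|F| ≈ 1.27×10⁻¹² N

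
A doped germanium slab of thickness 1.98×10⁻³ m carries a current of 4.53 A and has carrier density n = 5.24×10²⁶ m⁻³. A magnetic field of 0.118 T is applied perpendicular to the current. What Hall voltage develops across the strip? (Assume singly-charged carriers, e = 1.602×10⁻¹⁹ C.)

V_H = IB/(n e t).
V_H = (4.53)(0.118)/((5.24×10²⁶)(1.602×10⁻¹⁹)(1.98×10⁻³)) ≈ 3.22×10⁻⁶ V.

V_H ≈ 3.22×10⁻⁶ V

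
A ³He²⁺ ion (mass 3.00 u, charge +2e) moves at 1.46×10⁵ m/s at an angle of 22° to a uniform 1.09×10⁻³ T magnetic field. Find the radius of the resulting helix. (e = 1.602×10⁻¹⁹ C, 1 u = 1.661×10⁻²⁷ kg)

v⊥ = v sinθ = 1.46×10⁵·sin22° ≈ 5.469×10⁴ m/s.
r = m v⊥/(|q|B) = (4.983×10⁻²⁷)(5.469×10⁴)/((3.204×10⁻¹⁹)(1.09×10⁻³)) ≈ 0.780 m.

r ≈ 0.780 m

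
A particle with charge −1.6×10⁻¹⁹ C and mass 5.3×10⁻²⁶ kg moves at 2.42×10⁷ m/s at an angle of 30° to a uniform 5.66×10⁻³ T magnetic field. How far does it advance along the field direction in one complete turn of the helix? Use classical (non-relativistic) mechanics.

p ≈ 7710 m

v∥ = v cosθ = 2.42×10⁷·cos30° ≈ 2.096×10⁷ m/s.
T = 2πm/(|q|B) = 2π(5.3×10⁻²⁶)/((1.6×10⁻¹⁹)(5.66×10⁻³)) ≈ 3.677×10⁻⁴ s.
pitch = v∥ T = (2.096×10⁷)(3.677×10⁻⁴) ≈ 7710 m.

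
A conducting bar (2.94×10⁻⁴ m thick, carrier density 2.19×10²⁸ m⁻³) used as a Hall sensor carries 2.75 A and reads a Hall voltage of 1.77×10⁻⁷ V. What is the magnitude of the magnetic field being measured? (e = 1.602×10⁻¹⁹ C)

From V_H = IB/(n e t), B = V_H n e t / I.
B = (1.77×10⁻⁷)(2.19×10²⁸)(1.602×10⁻¹⁹)(2.94×10⁻⁴)/2.75 ≈ 0.0664 T.

B ≈ 0.0664 T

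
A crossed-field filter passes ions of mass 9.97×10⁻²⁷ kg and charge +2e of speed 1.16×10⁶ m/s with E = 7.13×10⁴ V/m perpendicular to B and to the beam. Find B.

Balance of forces in the selector: qE = qvB ⇒ B = E/v.
B = 7.13×10⁴/1.16×10⁶ = 0.0615 T.

B = 0.0615 T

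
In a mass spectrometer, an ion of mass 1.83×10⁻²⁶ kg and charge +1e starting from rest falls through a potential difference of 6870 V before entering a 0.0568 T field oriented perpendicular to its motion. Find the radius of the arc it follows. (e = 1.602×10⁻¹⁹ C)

Acceleration: |q|V = ½mv² ⇒ v = √(2|q|V/m) = √(2·1.602×10⁻¹⁹·6870/1.83×10⁻²⁶) ≈ 3.468×10⁵ m/s.
In the field: r = mv/(|q|B) = (1.83×10⁻²⁶)(3.468×10⁵)/((1.602×10⁻¹⁹)(0.0568)) ≈ 0.697 m.

r ≈ 0.697 m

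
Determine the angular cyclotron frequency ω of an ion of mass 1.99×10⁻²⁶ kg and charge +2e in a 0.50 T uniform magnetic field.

ω ≈ 8.1×10⁶ rad/s

ω = |q|B/m.
ω = (3.204×10⁻¹⁹)(0.50)/1.99×10⁻²⁶ ≈ 8.1×10⁶ rad/s.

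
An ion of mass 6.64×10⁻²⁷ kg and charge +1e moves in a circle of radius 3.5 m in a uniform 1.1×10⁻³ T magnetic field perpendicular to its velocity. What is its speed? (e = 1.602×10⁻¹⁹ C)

v ≈ 9.3×10⁴ m/s

From |q|vB = mv²/r, v = |q|Br/m.
v = (1.602×10⁻¹⁹)(1.1×10⁻³)(3.5)/6.64×10⁻²⁷ ≈ 9.3×10⁴ m/s.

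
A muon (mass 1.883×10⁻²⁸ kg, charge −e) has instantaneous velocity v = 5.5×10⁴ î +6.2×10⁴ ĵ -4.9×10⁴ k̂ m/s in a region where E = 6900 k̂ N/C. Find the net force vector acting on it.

Only an electric field acts, so F = qE = (−1.602×10⁻¹⁹ C)·(0, 0, 6900) = (0, 0, -1.11×10⁻¹⁵) N.

F ≈ (0, 0, -1.11×10⁻¹⁵) N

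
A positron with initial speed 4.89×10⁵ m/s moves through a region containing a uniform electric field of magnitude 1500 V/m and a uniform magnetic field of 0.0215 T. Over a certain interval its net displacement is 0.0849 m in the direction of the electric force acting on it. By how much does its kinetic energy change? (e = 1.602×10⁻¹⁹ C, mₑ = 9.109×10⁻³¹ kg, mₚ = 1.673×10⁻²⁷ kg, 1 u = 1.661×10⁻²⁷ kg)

ΔKE ≈ 2.04×10⁻¹⁷ J

The magnetic force is always ⟂ v and does no work; only the electric force changes KE.
ΔKE = F_E · d = |q|E d = (1.602×10⁻¹⁹)(1500)(0.0849) ≈ 2.04×10⁻¹⁷ J.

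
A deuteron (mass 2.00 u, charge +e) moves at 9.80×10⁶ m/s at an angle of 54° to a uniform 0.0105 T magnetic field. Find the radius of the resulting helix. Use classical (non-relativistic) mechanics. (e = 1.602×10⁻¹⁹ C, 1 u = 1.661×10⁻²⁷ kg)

r ≈ 15.7 m

v⊥ = v sinθ = 9.80×10⁶·sin54° ≈ 7.928×10⁶ m/s.
r = m v⊥/(|q|B) = (3.322×10⁻²⁷)(7.928×10⁶)/((1.602×10⁻¹⁹)(0.0105)) ≈ 15.7 m.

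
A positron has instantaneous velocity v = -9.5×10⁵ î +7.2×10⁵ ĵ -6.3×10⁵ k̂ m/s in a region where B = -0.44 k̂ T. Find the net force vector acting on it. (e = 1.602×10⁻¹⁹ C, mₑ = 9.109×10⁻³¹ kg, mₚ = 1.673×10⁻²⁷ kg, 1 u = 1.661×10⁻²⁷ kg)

v×B = (-3.17×10⁵, -4.18×10⁵, 0) N/C.
F = q v×B = (1.602×10⁻¹⁹ C)·(-3.17×10⁵, -4.18×10⁵, 0) = (-5.08×10⁻¹⁴, -6.70×10⁻¹⁴, 0) N.

F ≈ (-5.08×10⁻¹⁴, -6.70×10⁻¹⁴, 0) N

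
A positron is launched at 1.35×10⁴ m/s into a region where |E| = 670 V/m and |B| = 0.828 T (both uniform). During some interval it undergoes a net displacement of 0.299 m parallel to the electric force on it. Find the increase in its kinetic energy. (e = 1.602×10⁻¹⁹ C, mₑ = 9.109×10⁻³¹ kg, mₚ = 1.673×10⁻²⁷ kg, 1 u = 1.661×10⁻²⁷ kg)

ΔKE ≈ 3.21×10⁻¹⁷ J

The magnetic force is always ⟂ v and does no work; only the electric force changes KE.
ΔKE = F_E · d = |q|E d = (1.602×10⁻¹⁹)(670)(0.299) ≈ 3.21×10⁻¹⁷ J.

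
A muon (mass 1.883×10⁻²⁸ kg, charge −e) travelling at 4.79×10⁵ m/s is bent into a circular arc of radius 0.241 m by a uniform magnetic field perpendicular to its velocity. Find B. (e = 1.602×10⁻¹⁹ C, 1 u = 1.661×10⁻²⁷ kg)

B ≈ 2.34×10⁻³ T

From |q|vB = mv²/r, B = mv/(|q|r).
B = (1.883×10⁻²⁸)(4.79×10⁵)/((1.602×10⁻¹⁹)(0.241)) ≈ 2.34×10⁻³ T.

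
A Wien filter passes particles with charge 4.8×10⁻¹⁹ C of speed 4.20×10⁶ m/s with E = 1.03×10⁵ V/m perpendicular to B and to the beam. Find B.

B = 0.0245 T

Balance of forces in the selector: qE = qvB ⇒ B = E/v.
B = 1.03×10⁵/4.20×10⁶ = 0.0245 T.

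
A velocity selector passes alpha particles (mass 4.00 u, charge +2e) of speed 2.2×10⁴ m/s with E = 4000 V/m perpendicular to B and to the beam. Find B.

B = 0.18 T

Balance of forces in the selector: qE = qvB ⇒ B = E/v.
B = 4000/2.2×10⁴ = 0.18 T.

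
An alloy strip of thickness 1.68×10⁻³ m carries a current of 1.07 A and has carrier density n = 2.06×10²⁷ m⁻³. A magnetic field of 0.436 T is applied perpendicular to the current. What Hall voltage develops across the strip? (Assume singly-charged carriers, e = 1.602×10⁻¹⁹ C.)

V_H ≈ 8.41×10⁻⁷ V

V_H = IB/(n e t).
V_H = (1.07)(0.436)/((2.06×10²⁷)(1.602×10⁻¹⁹)(1.68×10⁻³)) ≈ 8.41×10⁻⁷ V.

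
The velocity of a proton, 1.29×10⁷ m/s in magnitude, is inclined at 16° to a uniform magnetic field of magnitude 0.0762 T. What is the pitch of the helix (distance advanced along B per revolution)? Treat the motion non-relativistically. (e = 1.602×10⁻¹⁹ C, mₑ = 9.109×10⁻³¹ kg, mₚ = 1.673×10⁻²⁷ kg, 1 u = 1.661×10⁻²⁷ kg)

p ≈ 10.7 m

v∥ = v cosθ = 1.29×10⁷·cos16° ≈ 1.240×10⁷ m/s.
T = 2πm/(|q|B) = 2π(1.673×10⁻²⁷)/((1.602×10⁻¹⁹)(0.0762)) ≈ 8.611×10⁻⁷ s.
pitch = v∥ T = (1.240×10⁷)(8.611×10⁻⁷) ≈ 10.7 m.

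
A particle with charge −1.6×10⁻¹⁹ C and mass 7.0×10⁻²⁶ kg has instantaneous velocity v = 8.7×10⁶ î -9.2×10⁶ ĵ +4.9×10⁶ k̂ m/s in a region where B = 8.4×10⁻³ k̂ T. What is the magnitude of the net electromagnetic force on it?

|F| ≈ 1.70×10⁻¹⁴ N

v×B = (-7.73×10⁴, -7.31×10⁴, 0) N/C.
F = q v×B = (−1.6×10⁻¹⁹ C)·(-7.73×10⁴, -7.31×10⁴, 0) = (1.24×10⁻¹⁴, 1.17×10⁻¹⁴, 0) N.
|F| = 1.70×10⁻¹⁴ N.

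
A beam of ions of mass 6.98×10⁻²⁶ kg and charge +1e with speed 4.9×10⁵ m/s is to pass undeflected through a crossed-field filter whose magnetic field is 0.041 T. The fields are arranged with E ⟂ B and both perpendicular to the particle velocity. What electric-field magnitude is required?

E = 2.0×10⁴ V/m

For straight-line motion qE = qvB, so E = vB.
E = 4.9×10⁵ × 0.041 = 2.0×10⁴ V/m.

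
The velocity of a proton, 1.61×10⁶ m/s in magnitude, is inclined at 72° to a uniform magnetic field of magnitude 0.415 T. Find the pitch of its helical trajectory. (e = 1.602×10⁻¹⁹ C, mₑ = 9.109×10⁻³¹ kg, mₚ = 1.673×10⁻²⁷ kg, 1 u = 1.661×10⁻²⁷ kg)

p ≈ 0.0787 m

v∥ = v cosθ = 1.61×10⁶·cos72° ≈ 4.975×10⁵ m/s.
T = 2πm/(|q|B) = 2π(1.673×10⁻²⁷)/((1.602×10⁻¹⁹)(0.415)) ≈ 1.581×10⁻⁷ s.
pitch = v∥ T = (4.975×10⁵)(1.581×10⁻⁷) ≈ 0.0787 m.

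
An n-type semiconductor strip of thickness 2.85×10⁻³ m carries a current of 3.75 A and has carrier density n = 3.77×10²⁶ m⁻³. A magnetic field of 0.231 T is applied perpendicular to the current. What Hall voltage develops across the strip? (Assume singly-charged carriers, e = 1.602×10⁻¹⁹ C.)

V_H ≈ 5.03×10⁻⁶ V

V_H = IB/(n e t).
V_H = (3.75)(0.231)/((3.77×10²⁶)(1.602×10⁻¹⁹)(2.85×10⁻³)) ≈ 5.03×10⁻⁶ V.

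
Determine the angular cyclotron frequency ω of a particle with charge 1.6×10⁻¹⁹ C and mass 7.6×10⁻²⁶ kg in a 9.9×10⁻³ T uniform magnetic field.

ω = |q|B/m.
ω = (1.6×10⁻¹⁹)(9.9×10⁻³)/7.6×10⁻²⁶ ≈ 2.1×10⁴ rad/s.

ω ≈ 2.1×10⁴ rad/s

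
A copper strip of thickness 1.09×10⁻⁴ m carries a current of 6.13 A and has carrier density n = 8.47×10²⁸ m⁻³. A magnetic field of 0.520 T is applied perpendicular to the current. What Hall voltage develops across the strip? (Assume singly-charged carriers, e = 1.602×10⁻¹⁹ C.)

V_H = IB/(n e t).
V_H = (6.13)(0.520)/((8.47×10²⁸)(1.602×10⁻¹⁹)(1.09×10⁻⁴)) ≈ 2.16×10⁻⁶ V.

V_H ≈ 2.16×10⁻⁶ V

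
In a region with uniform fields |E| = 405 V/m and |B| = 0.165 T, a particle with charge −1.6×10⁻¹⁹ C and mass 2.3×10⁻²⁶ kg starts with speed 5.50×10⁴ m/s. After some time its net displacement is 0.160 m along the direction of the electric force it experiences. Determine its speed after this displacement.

B does no work; ΔKE = |q|E d.
½mv_f² = ½mv₀² + |q|Ed = ½(2.3×10⁻²⁶)(5.50×10⁴)² + (1.6×10⁻¹⁹)(405)(0.160) ≈ 3.479×10⁻¹⁷ J + 1.037×10⁻¹⁷ J ≈ 4.516×10⁻¹⁷ J.
v_f = √(2·4.516×10⁻¹⁷/2.3×10⁻²⁶) ≈ 6.27×10⁴ m/s.

v_f ≈ 6.27×10⁴ m/s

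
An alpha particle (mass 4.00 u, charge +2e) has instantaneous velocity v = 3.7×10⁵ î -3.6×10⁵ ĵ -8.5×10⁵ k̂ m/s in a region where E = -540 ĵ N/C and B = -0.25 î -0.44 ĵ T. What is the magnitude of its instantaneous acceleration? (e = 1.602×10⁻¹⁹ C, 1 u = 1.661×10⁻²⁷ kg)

|a| ≈ 2.40×10¹³ m/s²

v×B = (-3.74×10⁵, 2.12×10⁵, -2.53×10⁵) N/C.
E + v×B = (-3.74×10⁵, 2.12×10⁵, -2.53×10⁵) N/C.
F = q(E + v×B) = (3.204×10⁻¹⁹ C)·(-3.74×10⁵, 2.12×10⁵, -2.53×10⁵) = (-1.20×10⁻¹³, 6.79×10⁻¹⁴, -8.10×10⁻¹⁴) N.
|a| = |F|/m = 1.598×10⁻¹³/6.644×10⁻²⁷ ≈ 2.40×10¹³ m/s².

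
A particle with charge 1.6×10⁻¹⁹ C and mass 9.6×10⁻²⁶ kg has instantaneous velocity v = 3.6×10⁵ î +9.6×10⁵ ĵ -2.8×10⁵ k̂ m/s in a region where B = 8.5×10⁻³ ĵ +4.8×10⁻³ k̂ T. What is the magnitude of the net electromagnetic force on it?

v×B = (6990, -1730, 3060) N/C.
F = q v×B = (1.6×10⁻¹⁹ C)·(6990, -1730, 3060) = (1.12×10⁻¹⁵, -2.76×10⁻¹⁶, 4.90×10⁻¹⁶) N.
|F| = 1.25×10⁻¹⁵ N.

|F| ≈ 1.25×10⁻¹⁵ N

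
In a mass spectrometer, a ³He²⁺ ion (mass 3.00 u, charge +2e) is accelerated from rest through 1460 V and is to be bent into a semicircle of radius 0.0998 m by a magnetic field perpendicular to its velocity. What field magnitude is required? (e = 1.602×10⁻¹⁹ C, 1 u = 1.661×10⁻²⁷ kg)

B ≈ 0.0675 T

v = √(2|q|V/m) = √(2·3.204×10⁻¹⁹·1460/4.983×10⁻²⁷) ≈ 4.333×10⁵ m/s.
B = mv/(|q|r) = (4.983×10⁻²⁷)(4.333×10⁵)/((3.204×10⁻¹⁹)(0.0998)) ≈ 0.0675 T.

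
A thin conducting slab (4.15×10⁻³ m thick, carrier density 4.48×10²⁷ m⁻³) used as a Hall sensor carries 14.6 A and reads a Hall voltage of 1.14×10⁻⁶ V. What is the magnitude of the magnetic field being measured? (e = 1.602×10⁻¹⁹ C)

B ≈ 0.233 T

From V_H = IB/(n e t), B = V_H n e t / I.
B = (1.14×10⁻⁶)(4.48×10²⁷)(1.602×10⁻¹⁹)(4.15×10⁻³)/14.6 ≈ 0.233 T.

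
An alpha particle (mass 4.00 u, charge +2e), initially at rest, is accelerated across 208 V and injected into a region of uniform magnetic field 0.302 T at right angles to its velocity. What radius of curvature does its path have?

r ≈ 9.73×10⁻³ m

Acceleration: |q|V = ½mv² ⇒ v = √(2|q|V/m) = √(2·3.204×10⁻¹⁹·208/6.644×10⁻²⁷) ≈ 1.416×10⁵ m/s.
In the field: r = mv/(|q|B) = (6.644×10⁻²⁷)(1.416×10⁵)/((3.204×10⁻¹⁹)(0.302)) ≈ 9.73×10⁻³ m.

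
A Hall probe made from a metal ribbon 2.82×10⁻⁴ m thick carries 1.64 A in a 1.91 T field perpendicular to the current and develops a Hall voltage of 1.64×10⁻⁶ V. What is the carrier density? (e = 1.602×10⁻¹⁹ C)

n ≈ 4.23×10²⁸ m⁻³

From V_H = IB/(n e t), n = IB/(V_H e t).
n = (1.64)(1.91)/((1.64×10⁻⁶)(1.602×10⁻¹⁹)(2.82×10⁻⁴)) ≈ 4.23×10²⁸ m⁻³.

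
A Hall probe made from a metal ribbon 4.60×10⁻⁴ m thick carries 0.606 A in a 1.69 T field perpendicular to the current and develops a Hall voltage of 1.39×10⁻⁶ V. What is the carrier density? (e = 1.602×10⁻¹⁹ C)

From V_H = IB/(n e t), n = IB/(V_H e t).
n = (0.606)(1.69)/((1.39×10⁻⁶)(1.602×10⁻¹⁹)(4.60×10⁻⁴)) ≈ 1.00×10²⁸ m⁻³.

n ≈ 1.00×10²⁸ m⁻³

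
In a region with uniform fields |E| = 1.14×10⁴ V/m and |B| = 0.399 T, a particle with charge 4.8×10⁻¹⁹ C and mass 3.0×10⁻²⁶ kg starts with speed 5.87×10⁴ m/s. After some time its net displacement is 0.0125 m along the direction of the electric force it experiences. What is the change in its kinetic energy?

ΔKE ≈ 6.84×10⁻¹⁷ J

The magnetic force is always ⟂ v and does no work; only the electric force changes KE.
ΔKE = F_E · d = |q|E d = (4.8×10⁻¹⁹)(1.14×10⁴)(0.0125) ≈ 6.84×10⁻¹⁷ J.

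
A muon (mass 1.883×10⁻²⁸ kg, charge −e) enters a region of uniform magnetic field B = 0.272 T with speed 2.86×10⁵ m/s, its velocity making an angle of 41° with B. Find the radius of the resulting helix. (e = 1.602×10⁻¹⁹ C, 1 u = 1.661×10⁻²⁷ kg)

v⊥ = v sinθ = 2.86×10⁵·sin41° ≈ 1.876×10⁵ m/s.
r = m v⊥/(|q|B) = (1.883×10⁻²⁸)(1.876×10⁵)/((1.602×10⁻¹⁹)(0.272)) ≈ 8.11×10⁻⁴ m.

r ≈ 8.11×10⁻⁴ m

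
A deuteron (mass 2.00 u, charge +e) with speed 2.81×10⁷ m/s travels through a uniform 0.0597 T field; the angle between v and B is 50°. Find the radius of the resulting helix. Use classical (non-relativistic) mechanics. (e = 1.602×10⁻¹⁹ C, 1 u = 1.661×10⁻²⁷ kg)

r ≈ 7.48 m

v⊥ = v sinθ = 2.81×10⁷·sin50° ≈ 2.153×10⁷ m/s.
r = m v⊥/(|q|B) = (3.322×10⁻²⁷)(2.153×10⁷)/((1.602×10⁻¹⁹)(0.0597)) ≈ 7.48 m.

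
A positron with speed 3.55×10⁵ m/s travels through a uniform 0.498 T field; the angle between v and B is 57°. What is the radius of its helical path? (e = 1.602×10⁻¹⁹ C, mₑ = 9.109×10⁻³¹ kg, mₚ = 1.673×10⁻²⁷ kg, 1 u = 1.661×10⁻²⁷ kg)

v⊥ = v sinθ = 3.55×10⁵·sin57° ≈ 2.977×10⁵ m/s.
r = m v⊥/(|q|B) = (9.109×10⁻³¹)(2.977×10⁵)/((1.602×10⁻¹⁹)(0.498)) ≈ 3.40×10⁻⁶ m.

r ≈ 3.40×10⁻⁶ m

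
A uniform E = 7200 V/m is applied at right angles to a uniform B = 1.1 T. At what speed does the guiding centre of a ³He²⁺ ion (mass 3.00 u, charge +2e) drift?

v_d ≈ 6500 m/s

The E×B drift speed is v_d = E/B.
v_d = 7200/1.1 = 6500 m/s.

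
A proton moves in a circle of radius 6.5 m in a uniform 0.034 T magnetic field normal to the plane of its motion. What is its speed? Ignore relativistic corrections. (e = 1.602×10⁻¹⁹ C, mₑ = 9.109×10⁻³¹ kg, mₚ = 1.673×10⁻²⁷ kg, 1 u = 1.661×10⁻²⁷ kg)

From |q|vB = mv²/r, v = |q|Br/m.
v = (1.602×10⁻¹⁹)(0.034)(6.5)/1.673×10⁻²⁷ ≈ 2.1×10⁷ m/s.

v ≈ 2.1×10⁷ m/s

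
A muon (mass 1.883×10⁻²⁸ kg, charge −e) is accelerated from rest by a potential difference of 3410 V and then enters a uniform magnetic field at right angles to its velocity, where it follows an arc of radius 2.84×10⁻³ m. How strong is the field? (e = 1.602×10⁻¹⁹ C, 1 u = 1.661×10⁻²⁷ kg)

v = √(2|q|V/m) = √(2·1.602×10⁻¹⁹·3410/1.883×10⁻²⁸) ≈ 2.409×10⁶ m/s.
B = mv/(|q|r) = (1.883×10⁻²⁸)(2.409×10⁶)/((1.602×10⁻¹⁹)(2.84×10⁻³)) ≈ 0.997 T.

B ≈ 0.997 T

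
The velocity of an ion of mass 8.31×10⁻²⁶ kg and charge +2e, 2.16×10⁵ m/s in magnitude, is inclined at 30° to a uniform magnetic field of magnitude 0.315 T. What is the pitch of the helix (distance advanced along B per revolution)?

v∥ = v cosθ = 2.16×10⁵·cos30° ≈ 1.871×10⁵ m/s.
T = 2πm/(|q|B) = 2π(8.31×10⁻²⁶)/((3.204×10⁻¹⁹)(0.315)) ≈ 5.173×10⁻⁶ s.
pitch = v∥ T = (1.871×10⁵)(5.173×10⁻⁶) ≈ 0.968 m.

p ≈ 0.968 m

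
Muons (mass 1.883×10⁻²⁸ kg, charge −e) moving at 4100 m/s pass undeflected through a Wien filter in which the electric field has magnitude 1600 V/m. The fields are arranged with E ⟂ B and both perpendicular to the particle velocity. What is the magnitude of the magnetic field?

Balance of forces in the selector: qE = qvB ⇒ B = E/v.
B = 1600/4100 = 0.39 T.

B = 0.39 T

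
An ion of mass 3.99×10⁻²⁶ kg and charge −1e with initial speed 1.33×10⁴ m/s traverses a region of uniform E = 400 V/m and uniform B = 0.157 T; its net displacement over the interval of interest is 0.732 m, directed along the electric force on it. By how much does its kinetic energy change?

ΔKE ≈ 4.69×10⁻¹⁷ J

The magnetic force is always ⟂ v and does no work; only the electric force changes KE.
ΔKE = F_E · d = |q|E d = (1.602×10⁻¹⁹)(400)(0.732) ≈ 4.69×10⁻¹⁷ J.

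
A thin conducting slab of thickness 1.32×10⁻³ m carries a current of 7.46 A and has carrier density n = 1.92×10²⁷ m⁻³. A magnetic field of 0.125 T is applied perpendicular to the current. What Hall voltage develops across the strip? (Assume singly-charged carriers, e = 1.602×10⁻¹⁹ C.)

V_H ≈ 2.30×10⁻⁶ V

V_H = IB/(n e t).
V_H = (7.46)(0.125)/((1.92×10²⁷)(1.602×10⁻¹⁹)(1.32×10⁻³)) ≈ 2.30×10⁻⁶ V.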